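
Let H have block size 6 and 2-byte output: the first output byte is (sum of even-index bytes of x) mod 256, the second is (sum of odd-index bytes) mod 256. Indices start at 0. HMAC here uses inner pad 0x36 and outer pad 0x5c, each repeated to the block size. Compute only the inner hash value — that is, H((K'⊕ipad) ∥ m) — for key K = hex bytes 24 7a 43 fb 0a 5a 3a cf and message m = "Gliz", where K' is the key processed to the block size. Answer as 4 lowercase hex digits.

Key hex bytes 24 7a 43 fb 0a 5a 3a cf is 8 bytes > B = 6, so hash it first: H(key) = ab 9e, then zero-pad to 6 bytes: K' = ab 9e 00 00 00 00.
K' ⊕ ipad = 9d a8 36 36 36 36.
Inner input = 9d a8 36 36 36 36 ∥ 47 6c 69 7a.
Inner hash: even-index sum = 441 mod 256 = 185; odd-index sum = 506 mod 256 = 250 → b9 fa.

b9fa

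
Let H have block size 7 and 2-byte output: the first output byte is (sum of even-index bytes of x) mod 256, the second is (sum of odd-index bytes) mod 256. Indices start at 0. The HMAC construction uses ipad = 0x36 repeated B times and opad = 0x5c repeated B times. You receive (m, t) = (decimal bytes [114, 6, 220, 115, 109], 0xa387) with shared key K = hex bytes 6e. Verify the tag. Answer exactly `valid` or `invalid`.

valid

Key hex bytes 6e is 1 byte ≤ B = 7; zero-pad to 7 bytes: K' = 6e 00 00 00 00 00 00.
K' ⊕ ipad = 58 36 36 36 36 36 36; K' ⊕ opad = 32 5c 5c 5c 5c 5c 5c.
Inner hash: even-index sum = 371 mod 256 = 115; odd-index sum = 605 mod 256 = 93 → 73 5d.
Outer hash (recomputed tag): even-index sum = 419 mod 256 = 163; odd-index sum = 391 mod 256 = 135 → a3 87.
Recomputed tag = a387; claimed = a387 → match.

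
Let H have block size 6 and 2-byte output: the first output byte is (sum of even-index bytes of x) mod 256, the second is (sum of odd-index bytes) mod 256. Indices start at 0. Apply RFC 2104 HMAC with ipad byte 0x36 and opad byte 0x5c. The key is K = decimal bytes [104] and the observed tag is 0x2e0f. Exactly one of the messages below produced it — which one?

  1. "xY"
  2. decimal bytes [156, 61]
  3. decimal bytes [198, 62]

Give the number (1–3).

Key decimal bytes [104] = 68 is 1 byte ≤ B = 6; zero-pad to 6 bytes: K' = 68 00 00 00 00 00.
K' ⊕ ipad = 5e 36 36 36 36 36; K' ⊕ opad = 34 5c 5c 5c 5c 5c.
m1: inner = H(5e 36 36 36 36 36 78 59) = 42 fb; tag = H(34 5c 5c 5c 5c 5c 42 fb) = 2e0f ← matches
m2: inner = H(5e 36 36 36 36 36 9c 3d) = 66 df; tag = H(34 5c 5c 5c 5c 5c 66 df) = 52f3
m3: inner = H(5e 36 36 36 36 36 c6 3e) = 90 e0; tag = H(34 5c 5c 5c 5c 5c 90 e0) = 7cf4

1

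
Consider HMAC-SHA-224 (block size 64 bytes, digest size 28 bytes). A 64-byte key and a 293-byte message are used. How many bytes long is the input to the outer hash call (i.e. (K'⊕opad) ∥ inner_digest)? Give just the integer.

Key is 64 ≤ 64 bytes, zero-padded: |K'| = 64.
Outer input = (K'⊕opad) ∥ H(inner) → 64 + 28 = 92 bytes.

92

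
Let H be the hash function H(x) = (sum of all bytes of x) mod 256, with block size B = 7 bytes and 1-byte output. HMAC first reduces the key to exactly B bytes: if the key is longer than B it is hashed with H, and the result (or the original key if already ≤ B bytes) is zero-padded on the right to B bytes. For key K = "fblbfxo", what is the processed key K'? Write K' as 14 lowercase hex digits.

66626c6266786f

Key "fblbfxo" = 66 62 6c 62 66 78 6f is exactly B = 7 bytes: K' = 66 62 6c 62 66 78 6f.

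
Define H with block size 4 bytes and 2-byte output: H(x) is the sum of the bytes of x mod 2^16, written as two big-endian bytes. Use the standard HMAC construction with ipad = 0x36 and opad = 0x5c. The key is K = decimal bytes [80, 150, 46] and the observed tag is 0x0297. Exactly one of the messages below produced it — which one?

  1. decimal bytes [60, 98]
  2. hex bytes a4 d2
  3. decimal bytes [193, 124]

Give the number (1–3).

Key decimal bytes [80, 150, 46] = 50 96 2e is 3 bytes ≤ B = 4; zero-pad to 4 bytes: K' = 50 96 2e 00.
K' ⊕ ipad = 66 a0 18 36; K' ⊕ opad = 0c ca 72 5c.
m1: inner = H(66 a0 18 36 3c 62) = 01 f2; tag = H(0c ca 72 5c 01 f2) = 0297 ← matches
m2: inner = H(66 a0 18 36 a4 d2) = 02 ca; tag = H(0c ca 72 5c 02 ca) = 0270
m3: inner = H(66 a0 18 36 c1 7c) = 02 91; tag = H(0c ca 72 5c 02 91) = 0237

1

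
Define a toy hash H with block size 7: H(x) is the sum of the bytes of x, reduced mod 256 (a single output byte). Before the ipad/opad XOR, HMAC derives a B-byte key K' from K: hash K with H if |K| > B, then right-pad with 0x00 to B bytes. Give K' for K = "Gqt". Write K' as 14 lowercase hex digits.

47717400000000

Key "Gqt" = 47 71 74 is 3 bytes ≤ B = 7; zero-pad to 7 bytes: K' = 47 71 74 00 00 00 00.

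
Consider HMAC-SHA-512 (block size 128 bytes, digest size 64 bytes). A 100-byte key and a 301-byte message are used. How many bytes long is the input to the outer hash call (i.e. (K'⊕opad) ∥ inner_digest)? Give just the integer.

192

Key is 100 ≤ 128 bytes, zero-padded: |K'| = 128.
Outer input = (K'⊕opad) ∥ H(inner) → 128 + 64 = 192 bytes.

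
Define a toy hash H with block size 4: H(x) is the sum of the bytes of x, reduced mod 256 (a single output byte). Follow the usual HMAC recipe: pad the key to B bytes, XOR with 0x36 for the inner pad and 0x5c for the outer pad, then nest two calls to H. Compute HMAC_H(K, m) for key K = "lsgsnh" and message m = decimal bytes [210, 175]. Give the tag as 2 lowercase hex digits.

c3

Key "lsgsnh" = 6c 73 67 73 6e 68 is 6 bytes > B = 4, so hash it first: H(key) = 8f, then zero-pad to 4 bytes: K' = 8f 00 00 00.
K' ⊕ ipad = b9 36 36 36.  K' ⊕ opad = d3 5c 5c 5c.
Inner input = (K'⊕ipad) ∥ m = b9 36 36 36 ∥ d2 af.
Inner hash: sum = 185+54+54+54+210+175 = 732; mod 256 = 220 → dc.
Outer input = (K'⊕opad) ∥ inner = d3 5c 5c 5c ∥ dc.
Outer hash (tag): sum = 211+92+92+92+220 = 707; mod 256 = 195 → c3.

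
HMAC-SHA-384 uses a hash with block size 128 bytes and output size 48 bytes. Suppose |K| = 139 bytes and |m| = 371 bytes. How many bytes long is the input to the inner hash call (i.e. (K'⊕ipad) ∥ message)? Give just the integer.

499

Key is 139 > 128 bytes, so it is hashed to 48 bytes then zero-padded to 128: |K'| = 128.
Inner input = (K'⊕ipad) ∥ m → 128 + 371 = 499 bytes.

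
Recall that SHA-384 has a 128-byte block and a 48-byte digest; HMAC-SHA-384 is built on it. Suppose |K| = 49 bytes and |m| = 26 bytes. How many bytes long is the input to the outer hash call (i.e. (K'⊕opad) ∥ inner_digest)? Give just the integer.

Key is 49 ≤ 128 bytes, zero-padded: |K'| = 128.
Outer input = (K'⊕opad) ∥ H(inner) → 128 + 48 = 176 bytes.

176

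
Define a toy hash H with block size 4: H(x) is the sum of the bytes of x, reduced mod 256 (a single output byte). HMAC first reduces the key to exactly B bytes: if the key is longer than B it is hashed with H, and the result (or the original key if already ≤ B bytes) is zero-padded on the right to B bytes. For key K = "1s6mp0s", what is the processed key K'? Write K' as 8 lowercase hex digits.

|K| = 7 > B = 4, so first hash the key.
H(K): sum = 49+115+54+109+112+48+115 = 602; mod 256 = 90 → 5a.
Zero-pad H(K) = 5a to 4 bytes: K' = 5a 00 00 00.

5a000000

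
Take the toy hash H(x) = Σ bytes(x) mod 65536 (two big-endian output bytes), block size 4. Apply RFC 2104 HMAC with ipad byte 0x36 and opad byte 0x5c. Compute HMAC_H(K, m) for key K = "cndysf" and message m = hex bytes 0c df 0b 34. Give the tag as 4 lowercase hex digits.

026e

Key "cndysf" = 63 6e 64 79 73 66 is 6 bytes > B = 4, so hash it first: H(key) = 02 87, then zero-pad to 4 bytes: K' = 02 87 00 00.
K' ⊕ ipad = 34 b1 36 36.  K' ⊕ opad = 5e db 5c 5c.
Inner input = (K'⊕ipad) ∥ m = 34 b1 36 36 ∥ 0c df 0b 34.
Inner hash: sum = 52+177+54+54+12+223+11+52 = 635 → 02 7b.
Outer input = (K'⊕opad) ∥ inner = 5e db 5c 5c ∥ 02 7b.
Outer hash (tag): sum = 94+219+92+92+2+123 = 622 → 02 6e.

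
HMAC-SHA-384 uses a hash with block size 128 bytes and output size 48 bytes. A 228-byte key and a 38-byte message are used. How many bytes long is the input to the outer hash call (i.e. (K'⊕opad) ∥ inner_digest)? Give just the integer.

176

Key is 228 > 128 bytes, so it is hashed to 48 bytes then zero-padded to 128: |K'| = 128.
Outer input = (K'⊕opad) ∥ H(inner) → 128 + 48 = 176 bytes.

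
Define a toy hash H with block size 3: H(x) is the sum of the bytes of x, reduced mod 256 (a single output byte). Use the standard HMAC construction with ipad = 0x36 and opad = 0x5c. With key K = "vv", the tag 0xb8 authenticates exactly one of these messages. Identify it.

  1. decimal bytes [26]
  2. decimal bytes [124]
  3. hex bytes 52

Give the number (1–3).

3

Key "vv" = 76 76 is 2 bytes ≤ B = 3; zero-pad to 3 bytes: K' = 76 76 00.
K' ⊕ ipad = 40 40 36; K' ⊕ opad = 2a 2a 5c.
m1: inner = H(40 40 36 1a) = d0; tag = H(2a 2a 5c d0) = 80
m2: inner = H(40 40 36 7c) = 32; tag = H(2a 2a 5c 32) = e2
m3: inner = H(40 40 36 52) = 08; tag = H(2a 2a 5c 08) = b8 ← matches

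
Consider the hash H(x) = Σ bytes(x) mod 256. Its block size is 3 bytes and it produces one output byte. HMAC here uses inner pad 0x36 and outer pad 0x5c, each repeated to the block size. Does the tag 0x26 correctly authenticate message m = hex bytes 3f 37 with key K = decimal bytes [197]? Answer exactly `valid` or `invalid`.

valid

Key decimal bytes [197] = c5 is 1 byte ≤ B = 3; zero-pad to 3 bytes: K' = c5 00 00.
K' ⊕ ipad = f3 36 36; K' ⊕ opad = 99 5c 5c.
Inner hash: sum = 243+54+54+63+55 = 469; mod 256 = 213 → d5.
Outer hash (recomputed tag): sum = 153+92+92+213 = 550; mod 256 = 38 → 26.
Recomputed tag = 26; claimed = 26 → match.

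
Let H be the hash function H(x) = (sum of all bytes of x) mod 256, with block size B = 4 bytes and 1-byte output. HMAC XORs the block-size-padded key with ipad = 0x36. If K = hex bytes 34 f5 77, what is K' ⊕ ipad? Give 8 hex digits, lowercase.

02c34136

Key hex bytes 34 f5 77 is 3 bytes ≤ B = 4; zero-pad to 4 bytes: K' = 34 f5 77 00.
XOR each byte with 0x36: 34⊕36=02, f5⊕36=c3, 77⊕36=41, 00⊕36=36.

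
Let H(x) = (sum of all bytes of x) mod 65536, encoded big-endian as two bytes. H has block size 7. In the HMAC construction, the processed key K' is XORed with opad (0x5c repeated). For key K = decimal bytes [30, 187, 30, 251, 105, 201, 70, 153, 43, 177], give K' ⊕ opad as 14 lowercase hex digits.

Key decimal bytes [30, 187, 30, 251, 105, 201, 70, 153, 43, 177] = 1e bb 1e fb 69 c9 46 99 2b b1 is 10 bytes > B = 7, so hash it first: H(key) = 04 df, then zero-pad to 7 bytes: K' = 04 df 00 00 00 00 00.
XOR each byte with 0x5c: 04⊕5c=58, df⊕5c=83, 00⊕5c=5c, 00⊕5c=5c, 00⊕5c=5c, 00⊕5c=5c, 00⊕5c=5c.

58835c5c5c5c5c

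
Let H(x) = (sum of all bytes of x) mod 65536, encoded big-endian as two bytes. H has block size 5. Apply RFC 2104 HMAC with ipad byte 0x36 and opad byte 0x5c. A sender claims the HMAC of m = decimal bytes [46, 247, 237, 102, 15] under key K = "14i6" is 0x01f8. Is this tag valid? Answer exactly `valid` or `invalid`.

Key "14i6" = 31 34 69 36 is 4 bytes ≤ B = 5; zero-pad to 5 bytes: K' = 31 34 69 36 00.
K' ⊕ ipad = 07 02 5f 00 36; K' ⊕ opad = 6d 68 35 6a 5c.
Inner hash: sum = 7+2+95+0+54+46+247+237+102+15 = 805 → 03 25.
Outer hash (recomputed tag): sum = 109+104+53+106+92+3+37 = 504 → 01 f8.
Recomputed tag = 01f8; claimed = 01f8 → match.

valid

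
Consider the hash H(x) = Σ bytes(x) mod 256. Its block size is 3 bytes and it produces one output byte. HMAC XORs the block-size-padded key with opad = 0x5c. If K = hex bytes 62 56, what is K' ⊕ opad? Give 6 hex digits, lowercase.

3e0a5c

Key hex bytes 62 56 is 2 bytes ≤ B = 3; zero-pad to 3 bytes: K' = 62 56 00.
XOR each byte with 0x5c: 62⊕5c=3e, 56⊕5c=0a, 00⊕5c=5c.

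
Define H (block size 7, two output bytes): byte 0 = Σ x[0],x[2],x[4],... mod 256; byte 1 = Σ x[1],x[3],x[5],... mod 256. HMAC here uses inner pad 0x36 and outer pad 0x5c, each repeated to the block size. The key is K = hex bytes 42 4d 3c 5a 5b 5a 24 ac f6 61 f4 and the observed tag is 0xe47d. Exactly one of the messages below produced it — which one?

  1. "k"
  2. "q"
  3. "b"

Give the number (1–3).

2

Key hex bytes 42 4d 3c 5a 5b 5a 24 ac f6 61 f4 is 11 bytes > B = 7, so hash it first: H(key) = e7 0e, then zero-pad to 7 bytes: K' = e7 0e 00 00 00 00 00.
K' ⊕ ipad = d1 38 36 36 36 36 36; K' ⊕ opad = bb 52 5c 5c 5c 5c 5c.
m1: inner = H(d1 38 36 36 36 36 36 6b) = 73 0f; tag = H(bb 52 5c 5c 5c 5c 5c 73 0f) = de7d
m2: inner = H(d1 38 36 36 36 36 36 71) = 73 15; tag = H(bb 52 5c 5c 5c 5c 5c 73 15) = e47d ← matches
m3: inner = H(d1 38 36 36 36 36 36 62) = 73 06; tag = H(bb 52 5c 5c 5c 5c 5c 73 06) = d57d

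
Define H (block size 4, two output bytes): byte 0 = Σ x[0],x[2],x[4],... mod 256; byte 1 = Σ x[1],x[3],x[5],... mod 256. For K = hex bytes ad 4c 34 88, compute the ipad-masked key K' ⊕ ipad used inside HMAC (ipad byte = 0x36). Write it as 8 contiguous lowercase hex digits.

Key hex bytes ad 4c 34 88 is exactly B = 4 bytes: K' = ad 4c 34 88.
XOR each byte with 0x36: ad⊕36=9b, 4c⊕36=7a, 34⊕36=02, 88⊕36=be.

9b7a02be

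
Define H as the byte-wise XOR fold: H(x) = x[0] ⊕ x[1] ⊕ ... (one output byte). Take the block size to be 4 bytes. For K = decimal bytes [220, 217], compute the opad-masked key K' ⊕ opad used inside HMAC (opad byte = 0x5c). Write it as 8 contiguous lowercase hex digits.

Key decimal bytes [220, 217] = dc d9 is 2 bytes ≤ B = 4; zero-pad to 4 bytes: K' = dc d9 00 00.
XOR each byte with 0x5c: dc⊕5c=80, d9⊕5c=85, 00⊕5c=5c, 00⊕5c=5c.

80855c5c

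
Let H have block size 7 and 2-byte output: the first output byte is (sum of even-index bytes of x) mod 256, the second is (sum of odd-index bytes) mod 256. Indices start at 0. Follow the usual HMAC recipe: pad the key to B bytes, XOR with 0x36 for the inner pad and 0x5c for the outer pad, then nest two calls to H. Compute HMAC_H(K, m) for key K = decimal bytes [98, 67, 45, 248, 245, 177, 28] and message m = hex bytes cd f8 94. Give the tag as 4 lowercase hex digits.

c304

Key decimal bytes [98, 67, 45, 248, 245, 177, 28] = 62 43 2d f8 f5 b1 1c is exactly B = 7 bytes: K' = 62 43 2d f8 f5 b1 1c.
K' ⊕ ipad = 54 75 1b ce c3 87 2a.  K' ⊕ opad = 3e 1f 71 a4 a9 ed 40.
Inner input = (K'⊕ipad) ∥ m = 54 75 1b ce c3 87 2a ∥ cd f8 94.
Inner hash: even-index sum = 596 mod 256 = 84; odd-index sum = 811 mod 256 = 43 → 54 2b.
Outer input = (K'⊕opad) ∥ inner = 3e 1f 71 a4 a9 ed 40 ∥ 54 2b.
Outer hash (tag): even-index sum = 451 mod 256 = 195; odd-index sum = 516 mod 256 = 4 → c3 04.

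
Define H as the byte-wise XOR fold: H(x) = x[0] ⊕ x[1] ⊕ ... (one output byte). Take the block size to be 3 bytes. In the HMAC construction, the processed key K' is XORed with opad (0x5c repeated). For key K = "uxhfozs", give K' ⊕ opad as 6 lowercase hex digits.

395c5c

Key "uxhfozs" = 75 78 68 66 6f 7a 73 is 7 bytes > B = 3, so hash it first: H(key) = 65, then zero-pad to 3 bytes: K' = 65 00 00.
XOR each byte with 0x5c: 65⊕5c=39, 00⊕5c=5c, 00⊕5c=5c.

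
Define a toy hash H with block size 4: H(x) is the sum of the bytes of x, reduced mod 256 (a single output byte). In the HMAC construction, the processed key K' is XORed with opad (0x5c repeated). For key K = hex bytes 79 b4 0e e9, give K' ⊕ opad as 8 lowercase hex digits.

25e852b5

Key hex bytes 79 b4 0e e9 is exactly B = 4 bytes: K' = 79 b4 0e e9.
XOR each byte with 0x5c: 79⊕5c=25, b4⊕5c=e8, 0e⊕5c=52, e9⊕5c=b5.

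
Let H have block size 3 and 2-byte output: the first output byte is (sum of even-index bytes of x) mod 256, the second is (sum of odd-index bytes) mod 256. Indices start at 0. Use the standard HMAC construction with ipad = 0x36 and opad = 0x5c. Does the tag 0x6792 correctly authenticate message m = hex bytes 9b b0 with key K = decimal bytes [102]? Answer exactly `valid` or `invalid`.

Key decimal bytes [102] = 66 is 1 byte ≤ B = 3; zero-pad to 3 bytes: K' = 66 00 00.
K' ⊕ ipad = 50 36 36; K' ⊕ opad = 3a 5c 5c.
Inner hash: even-index sum = 310 mod 256 = 54; odd-index sum = 209 mod 256 = 209 → 36 d1.
Outer hash (recomputed tag): even-index sum = 359 mod 256 = 103; odd-index sum = 146 mod 256 = 146 → 67 92.
Recomputed tag = 6792; claimed = 6792 → match.

valid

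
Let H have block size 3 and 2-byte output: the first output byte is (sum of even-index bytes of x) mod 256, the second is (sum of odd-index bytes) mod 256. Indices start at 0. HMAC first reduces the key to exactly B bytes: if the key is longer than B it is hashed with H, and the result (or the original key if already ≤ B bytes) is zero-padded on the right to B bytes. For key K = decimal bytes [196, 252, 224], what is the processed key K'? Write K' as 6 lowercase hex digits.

c4fce0

Key decimal bytes [196, 252, 224] = c4 fc e0 is exactly B = 3 bytes: K' = c4 fc e0.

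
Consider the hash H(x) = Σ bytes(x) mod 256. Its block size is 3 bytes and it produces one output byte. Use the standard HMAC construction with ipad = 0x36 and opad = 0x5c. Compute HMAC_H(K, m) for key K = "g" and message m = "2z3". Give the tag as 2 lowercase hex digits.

Key "g" = 67 is 1 byte ≤ B = 3; zero-pad to 3 bytes: K' = 67 00 00.
K' ⊕ ipad = 51 36 36.  K' ⊕ opad = 3b 5c 5c.
Inner input = (K'⊕ipad) ∥ m = 51 36 36 ∥ 32 7a 33.
Inner hash: sum = 81+54+54+50+122+51 = 412; mod 256 = 156 → 9c.
Outer input = (K'⊕opad) ∥ inner = 3b 5c 5c ∥ 9c.
Outer hash (tag): sum = 59+92+92+156 = 399; mod 256 = 143 → 8f.

8f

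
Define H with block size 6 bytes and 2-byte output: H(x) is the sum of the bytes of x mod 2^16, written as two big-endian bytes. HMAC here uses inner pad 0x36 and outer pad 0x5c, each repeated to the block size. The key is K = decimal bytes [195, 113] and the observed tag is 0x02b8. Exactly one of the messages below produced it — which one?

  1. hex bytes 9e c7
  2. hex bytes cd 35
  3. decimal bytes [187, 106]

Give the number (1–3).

Key decimal bytes [195, 113] = c3 71 is 2 bytes ≤ B = 6; zero-pad to 6 bytes: K' = c3 71 00 00 00 00.
K' ⊕ ipad = f5 47 36 36 36 36; K' ⊕ opad = 9f 2d 5c 5c 5c 5c.
m1: inner = H(f5 47 36 36 36 36 9e c7) = 03 79; tag = H(9f 2d 5c 5c 5c 5c 03 79) = 02b8 ← matches
m2: inner = H(f5 47 36 36 36 36 cd 35) = 03 16; tag = H(9f 2d 5c 5c 5c 5c 03 16) = 0255
m3: inner = H(f5 47 36 36 36 36 bb 6a) = 03 39; tag = H(9f 2d 5c 5c 5c 5c 03 39) = 0278

1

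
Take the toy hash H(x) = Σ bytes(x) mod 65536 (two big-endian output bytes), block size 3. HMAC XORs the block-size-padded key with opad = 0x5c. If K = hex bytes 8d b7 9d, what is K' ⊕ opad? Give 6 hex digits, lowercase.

d1ebc1

Key hex bytes 8d b7 9d is exactly B = 3 bytes: K' = 8d b7 9d.
XOR each byte with 0x5c: 8d⊕5c=d1, b7⊕5c=eb, 9d⊕5c=c1.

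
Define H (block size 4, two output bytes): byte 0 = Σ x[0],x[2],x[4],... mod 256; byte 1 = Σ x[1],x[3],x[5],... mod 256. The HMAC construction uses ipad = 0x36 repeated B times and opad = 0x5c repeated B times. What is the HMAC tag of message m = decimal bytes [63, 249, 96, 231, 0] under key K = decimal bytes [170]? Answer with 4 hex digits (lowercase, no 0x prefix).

c304

Key decimal bytes [170] = aa is 1 byte ≤ B = 4; zero-pad to 4 bytes: K' = aa 00 00 00.
K' ⊕ ipad = 9c 36 36 36.  K' ⊕ opad = f6 5c 5c 5c.
Inner input = (K'⊕ipad) ∥ m = 9c 36 36 36 ∥ 3f f9 60 e7 00.
Inner hash: even-index sum = 369 mod 256 = 113; odd-index sum = 588 mod 256 = 76 → 71 4c.
Outer input = (K'⊕opad) ∥ inner = f6 5c 5c 5c ∥ 71 4c.
Outer hash (tag): even-index sum = 451 mod 256 = 195; odd-index sum = 260 mod 256 = 4 → c3 04.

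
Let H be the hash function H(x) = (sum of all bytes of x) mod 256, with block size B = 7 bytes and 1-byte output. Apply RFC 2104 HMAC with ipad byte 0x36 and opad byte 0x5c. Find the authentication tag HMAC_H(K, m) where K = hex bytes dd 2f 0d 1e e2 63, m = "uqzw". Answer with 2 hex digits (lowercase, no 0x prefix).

7d

Key hex bytes dd 2f 0d 1e e2 63 is 6 bytes ≤ B = 7; zero-pad to 7 bytes: K' = dd 2f 0d 1e e2 63 00.
K' ⊕ ipad = eb 19 3b 28 d4 55 36.  K' ⊕ opad = 81 73 51 42 be 3f 5c.
Inner input = (K'⊕ipad) ∥ m = eb 19 3b 28 d4 55 36 ∥ 75 71 7a 77.
Inner hash: sum = 235+25+59+40+212+85+54+117+113+122+119 = 1181; mod 256 = 157 → 9d.
Outer input = (K'⊕opad) ∥ inner = 81 73 51 42 be 3f 5c ∥ 9d.
Outer hash (tag): sum = 129+115+81+66+190+63+92+157 = 893; mod 256 = 125 → 7d.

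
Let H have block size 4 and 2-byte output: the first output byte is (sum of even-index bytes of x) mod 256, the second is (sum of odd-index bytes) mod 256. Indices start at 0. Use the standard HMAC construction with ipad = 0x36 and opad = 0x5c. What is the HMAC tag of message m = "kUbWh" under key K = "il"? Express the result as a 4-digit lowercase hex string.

Key "il" = 69 6c is 2 bytes ≤ B = 4; zero-pad to 4 bytes: K' = 69 6c 00 00.
K' ⊕ ipad = 5f 5a 36 36.  K' ⊕ opad = 35 30 5c 5c.
Inner input = (K'⊕ipad) ∥ m = 5f 5a 36 36 ∥ 6b 55 62 57 68.
Inner hash: even-index sum = 458 mod 256 = 202; odd-index sum = 316 mod 256 = 60 → ca 3c.
Outer input = (K'⊕opad) ∥ inner = 35 30 5c 5c ∥ ca 3c.
Outer hash (tag): even-index sum = 347 mod 256 = 91; odd-index sum = 200 mod 256 = 200 → 5b c8.

5bc8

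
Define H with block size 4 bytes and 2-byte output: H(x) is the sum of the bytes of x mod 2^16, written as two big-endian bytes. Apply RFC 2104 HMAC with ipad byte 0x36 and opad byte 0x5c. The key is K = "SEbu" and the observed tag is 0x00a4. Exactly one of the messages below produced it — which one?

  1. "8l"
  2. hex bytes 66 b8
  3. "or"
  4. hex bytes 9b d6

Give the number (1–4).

1

Key "SEbu" = 53 45 62 75 is exactly B = 4 bytes: K' = 53 45 62 75.
K' ⊕ ipad = 65 73 54 43; K' ⊕ opad = 0f 19 3e 29.
m1: inner = H(65 73 54 43 38 6c) = 02 13; tag = H(0f 19 3e 29 02 13) = 00a4 ← matches
m2: inner = H(65 73 54 43 66 b8) = 02 8d; tag = H(0f 19 3e 29 02 8d) = 011e
m3: inner = H(65 73 54 43 6f 72) = 02 50; tag = H(0f 19 3e 29 02 50) = 00e1
m4: inner = H(65 73 54 43 9b d6) = 02 e0; tag = H(0f 19 3e 29 02 e0) = 0171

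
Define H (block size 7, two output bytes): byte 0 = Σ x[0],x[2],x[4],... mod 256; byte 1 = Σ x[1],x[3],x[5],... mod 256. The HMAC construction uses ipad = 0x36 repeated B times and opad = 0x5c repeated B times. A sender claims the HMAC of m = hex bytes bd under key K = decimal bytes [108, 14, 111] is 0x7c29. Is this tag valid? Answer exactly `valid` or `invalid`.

valid

Key decimal bytes [108, 14, 111] = 6c 0e 6f is 3 bytes ≤ B = 7; zero-pad to 7 bytes: K' = 6c 0e 6f 00 00 00 00.
K' ⊕ ipad = 5a 38 59 36 36 36 36; K' ⊕ opad = 30 52 33 5c 5c 5c 5c.
Inner hash: even-index sum = 287 mod 256 = 31; odd-index sum = 353 mod 256 = 97 → 1f 61.
Outer hash (recomputed tag): even-index sum = 380 mod 256 = 124; odd-index sum = 297 mod 256 = 41 → 7c 29.
Recomputed tag = 7c29; claimed = 7c29 → match.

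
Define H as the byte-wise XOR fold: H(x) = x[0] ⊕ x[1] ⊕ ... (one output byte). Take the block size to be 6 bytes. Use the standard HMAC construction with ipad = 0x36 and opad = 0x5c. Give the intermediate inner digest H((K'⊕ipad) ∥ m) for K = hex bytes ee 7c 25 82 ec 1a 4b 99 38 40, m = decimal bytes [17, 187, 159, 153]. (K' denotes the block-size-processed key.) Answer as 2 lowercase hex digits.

c5

Key hex bytes ee 7c 25 82 ec 1a 4b 99 38 40 is 10 bytes > B = 6, so hash it first: H(key) = 69, then zero-pad to 6 bytes: K' = 69 00 00 00 00 00.
K' ⊕ ipad = 5f 36 36 36 36 36.
Inner input = 5f 36 36 36 36 36 ∥ 11 bb 9f 99.
Inner hash: XOR 5f⊕36⊕36⊕36⊕36⊕36⊕11⊕bb⊕9f⊕99 = c5.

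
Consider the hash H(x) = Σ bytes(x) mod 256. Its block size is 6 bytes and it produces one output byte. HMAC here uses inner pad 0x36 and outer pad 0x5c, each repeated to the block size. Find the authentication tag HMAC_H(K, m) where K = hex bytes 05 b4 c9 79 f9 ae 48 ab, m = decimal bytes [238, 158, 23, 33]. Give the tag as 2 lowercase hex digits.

0a

Key hex bytes 05 b4 c9 79 f9 ae 48 ab is 8 bytes > B = 6, so hash it first: H(key) = 95, then zero-pad to 6 bytes: K' = 95 00 00 00 00 00.
K' ⊕ ipad = a3 36 36 36 36 36.  K' ⊕ opad = c9 5c 5c 5c 5c 5c.
Inner input = (K'⊕ipad) ∥ m = a3 36 36 36 36 36 ∥ ee 9e 17 21.
Inner hash: sum = 163+54+54+54+54+54+238+158+23+33 = 885; mod 256 = 117 → 75.
Outer input = (K'⊕opad) ∥ inner = c9 5c 5c 5c 5c 5c ∥ 75.
Outer hash (tag): sum = 201+92+92+92+92+92+117 = 778; mod 256 = 10 → 0a.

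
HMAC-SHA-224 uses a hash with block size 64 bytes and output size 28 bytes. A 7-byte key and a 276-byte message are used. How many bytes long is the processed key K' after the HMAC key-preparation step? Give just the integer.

64

Key is 7 ≤ 64 bytes, zero-padded: |K'| = 64.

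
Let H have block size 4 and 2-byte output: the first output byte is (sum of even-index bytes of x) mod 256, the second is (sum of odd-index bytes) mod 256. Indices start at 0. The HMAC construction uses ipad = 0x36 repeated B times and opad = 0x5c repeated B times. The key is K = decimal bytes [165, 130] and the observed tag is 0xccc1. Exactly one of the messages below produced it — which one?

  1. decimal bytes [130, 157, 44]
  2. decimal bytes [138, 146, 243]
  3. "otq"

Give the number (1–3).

1

Key decimal bytes [165, 130] = a5 82 is 2 bytes ≤ B = 4; zero-pad to 4 bytes: K' = a5 82 00 00.
K' ⊕ ipad = 93 b4 36 36; K' ⊕ opad = f9 de 5c 5c.
m1: inner = H(93 b4 36 36 82 9d 2c) = 77 87; tag = H(f9 de 5c 5c 77 87) = ccc1 ← matches
m2: inner = H(93 b4 36 36 8a 92 f3) = 46 7c; tag = H(f9 de 5c 5c 46 7c) = 9bb6
m3: inner = H(93 b4 36 36 6f 74 71) = a9 5e; tag = H(f9 de 5c 5c a9 5e) = fe98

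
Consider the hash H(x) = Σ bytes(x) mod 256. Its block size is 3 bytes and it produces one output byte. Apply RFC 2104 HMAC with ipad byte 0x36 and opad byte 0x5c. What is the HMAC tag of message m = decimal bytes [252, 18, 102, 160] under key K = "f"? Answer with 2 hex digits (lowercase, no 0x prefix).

c2

Key "f" = 66 is 1 byte ≤ B = 3; zero-pad to 3 bytes: K' = 66 00 00.
K' ⊕ ipad = 50 36 36.  K' ⊕ opad = 3a 5c 5c.
Inner input = (K'⊕ipad) ∥ m = 50 36 36 ∥ fc 12 66 a0.
Inner hash: sum = 80+54+54+252+18+102+160 = 720; mod 256 = 208 → d0.
Outer input = (K'⊕opad) ∥ inner = 3a 5c 5c ∥ d0.
Outer hash (tag): sum = 58+92+92+208 = 450; mod 256 = 194 → c2.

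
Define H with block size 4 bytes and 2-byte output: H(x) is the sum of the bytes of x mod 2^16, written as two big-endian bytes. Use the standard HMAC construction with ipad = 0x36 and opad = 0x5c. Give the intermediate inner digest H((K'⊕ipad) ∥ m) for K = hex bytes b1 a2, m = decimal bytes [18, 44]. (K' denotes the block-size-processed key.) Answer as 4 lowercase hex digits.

01c5

Key hex bytes b1 a2 is 2 bytes ≤ B = 4; zero-pad to 4 bytes: K' = b1 a2 00 00.
K' ⊕ ipad = 87 94 36 36.
Inner input = 87 94 36 36 ∥ 12 2c.
Inner hash: sum = 135+148+54+54+18+44 = 453 → 01 c5.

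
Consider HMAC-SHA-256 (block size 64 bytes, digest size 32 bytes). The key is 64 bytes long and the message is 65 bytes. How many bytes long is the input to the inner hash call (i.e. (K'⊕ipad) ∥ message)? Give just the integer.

129

Key is 64 ≤ 64 bytes, zero-padded: |K'| = 64.
Inner input = (K'⊕ipad) ∥ m → 64 + 65 = 129 bytes.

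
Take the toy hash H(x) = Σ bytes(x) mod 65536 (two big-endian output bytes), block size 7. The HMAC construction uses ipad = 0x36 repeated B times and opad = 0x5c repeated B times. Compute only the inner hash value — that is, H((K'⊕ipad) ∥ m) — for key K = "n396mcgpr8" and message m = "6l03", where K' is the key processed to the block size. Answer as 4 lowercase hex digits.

029f

Key "n396mcgpr8" = 6e 33 39 36 6d 63 67 70 72 38 is 10 bytes > B = 7, so hash it first: H(key) = 03 61, then zero-pad to 7 bytes: K' = 03 61 00 00 00 00 00.
K' ⊕ ipad = 35 57 36 36 36 36 36.
Inner input = 35 57 36 36 36 36 36 ∥ 36 6c 30 33.
Inner hash: sum = 53+87+54+54+54+54+54+54+108+48+51 = 671 → 02 9f.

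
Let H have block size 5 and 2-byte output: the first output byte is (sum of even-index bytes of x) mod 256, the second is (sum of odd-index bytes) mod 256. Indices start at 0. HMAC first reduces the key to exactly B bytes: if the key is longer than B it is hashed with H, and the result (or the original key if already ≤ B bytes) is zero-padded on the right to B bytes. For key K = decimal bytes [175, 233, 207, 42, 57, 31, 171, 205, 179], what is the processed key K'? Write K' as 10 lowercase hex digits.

15ff000000

|K| = 9 > B = 5, so first hash the key.
H(K): even-index sum = 789 mod 256 = 21; odd-index sum = 511 mod 256 = 255 → 15 ff.
Zero-pad H(K) = 15 ff to 5 bytes: K' = 15 ff 00 00 00.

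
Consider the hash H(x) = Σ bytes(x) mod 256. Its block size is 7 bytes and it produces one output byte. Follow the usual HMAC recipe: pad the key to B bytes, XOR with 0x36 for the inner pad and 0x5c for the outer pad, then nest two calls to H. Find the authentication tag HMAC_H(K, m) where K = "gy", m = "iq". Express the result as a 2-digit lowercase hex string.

b4

Key "gy" = 67 79 is 2 bytes ≤ B = 7; zero-pad to 7 bytes: K' = 67 79 00 00 00 00 00.
K' ⊕ ipad = 51 4f 36 36 36 36 36.  K' ⊕ opad = 3b 25 5c 5c 5c 5c 5c.
Inner input = (K'⊕ipad) ∥ m = 51 4f 36 36 36 36 36 ∥ 69 71.
Inner hash: sum = 81+79+54+54+54+54+54+105+113 = 648; mod 256 = 136 → 88.
Outer input = (K'⊕opad) ∥ inner = 3b 25 5c 5c 5c 5c 5c ∥ 88.
Outer hash (tag): sum = 59+37+92+92+92+92+92+136 = 692; mod 256 = 180 → b4.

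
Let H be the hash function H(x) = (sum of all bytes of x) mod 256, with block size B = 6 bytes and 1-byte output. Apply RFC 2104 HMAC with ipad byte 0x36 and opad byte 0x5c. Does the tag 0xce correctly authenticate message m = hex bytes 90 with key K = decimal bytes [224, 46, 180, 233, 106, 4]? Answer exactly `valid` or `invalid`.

Key decimal bytes [224, 46, 180, 233, 106, 4] = e0 2e b4 e9 6a 04 is exactly B = 6 bytes: K' = e0 2e b4 e9 6a 04.
K' ⊕ ipad = d6 18 82 df 5c 32; K' ⊕ opad = bc 72 e8 b5 36 58.
Inner hash: sum = 214+24+130+223+92+50+144 = 877; mod 256 = 109 → 6d.
Outer hash (recomputed tag): sum = 188+114+232+181+54+88+109 = 966; mod 256 = 198 → c6.
Recomputed tag = c6; claimed = ce → mismatch.

invalid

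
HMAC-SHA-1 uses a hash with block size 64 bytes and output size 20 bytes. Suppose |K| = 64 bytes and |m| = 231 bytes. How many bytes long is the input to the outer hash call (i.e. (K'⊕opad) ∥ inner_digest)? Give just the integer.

Key is 64 ≤ 64 bytes, zero-padded: |K'| = 64.
Outer input = (K'⊕opad) ∥ H(inner) → 64 + 20 = 84 bytes.

84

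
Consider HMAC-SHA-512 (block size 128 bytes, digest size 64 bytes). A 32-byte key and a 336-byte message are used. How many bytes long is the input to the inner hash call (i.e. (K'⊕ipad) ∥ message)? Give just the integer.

Key is 32 ≤ 128 bytes, zero-padded: |K'| = 128.
Inner input = (K'⊕ipad) ∥ m → 128 + 336 = 464 bytes.

464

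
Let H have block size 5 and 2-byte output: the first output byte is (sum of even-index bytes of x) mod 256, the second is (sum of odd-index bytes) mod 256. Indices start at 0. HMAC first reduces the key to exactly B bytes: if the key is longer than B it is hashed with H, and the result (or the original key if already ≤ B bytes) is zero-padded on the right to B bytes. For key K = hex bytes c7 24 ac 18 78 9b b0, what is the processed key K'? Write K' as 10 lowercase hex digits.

9bd7000000

|K| = 7 > B = 5, so first hash the key.
H(K): even-index sum = 667 mod 256 = 155; odd-index sum = 215 mod 256 = 215 → 9b d7.
Zero-pad H(K) = 9b d7 to 5 bytes: K' = 9b d7 00 00 00.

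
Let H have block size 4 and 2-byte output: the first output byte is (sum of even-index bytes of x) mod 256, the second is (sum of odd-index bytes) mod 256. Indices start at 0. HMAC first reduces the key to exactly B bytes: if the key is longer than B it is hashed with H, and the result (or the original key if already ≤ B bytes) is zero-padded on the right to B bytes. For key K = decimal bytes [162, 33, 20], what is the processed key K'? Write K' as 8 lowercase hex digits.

Key decimal bytes [162, 33, 20] = a2 21 14 is 3 bytes ≤ B = 4; zero-pad to 4 bytes: K' = a2 21 14 00.

a2211400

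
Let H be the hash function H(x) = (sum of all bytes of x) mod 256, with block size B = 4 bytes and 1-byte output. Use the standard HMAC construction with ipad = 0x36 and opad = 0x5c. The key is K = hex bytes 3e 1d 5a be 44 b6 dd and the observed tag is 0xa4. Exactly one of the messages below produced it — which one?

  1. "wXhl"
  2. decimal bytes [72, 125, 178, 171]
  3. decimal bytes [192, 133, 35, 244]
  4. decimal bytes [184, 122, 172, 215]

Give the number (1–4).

Key hex bytes 3e 1d 5a be 44 b6 dd is 7 bytes > B = 4, so hash it first: H(key) = 4a, then zero-pad to 4 bytes: K' = 4a 00 00 00.
K' ⊕ ipad = 7c 36 36 36; K' ⊕ opad = 16 5c 5c 5c.
m1: inner = H(7c 36 36 36 77 58 68 6c) = c1; tag = H(16 5c 5c 5c c1) = eb
m2: inner = H(7c 36 36 36 48 7d b2 ab) = 40; tag = H(16 5c 5c 5c 40) = 6a
m3: inner = H(7c 36 36 36 c0 85 23 f4) = 7a; tag = H(16 5c 5c 5c 7a) = a4 ← matches
m4: inner = H(7c 36 36 36 b8 7a ac d7) = d3; tag = H(16 5c 5c 5c d3) = fd

3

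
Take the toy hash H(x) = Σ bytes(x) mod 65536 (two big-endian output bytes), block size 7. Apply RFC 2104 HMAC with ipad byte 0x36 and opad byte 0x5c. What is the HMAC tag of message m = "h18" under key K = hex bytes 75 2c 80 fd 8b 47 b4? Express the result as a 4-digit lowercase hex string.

Key hex bytes 75 2c 80 fd 8b 47 b4 is exactly B = 7 bytes: K' = 75 2c 80 fd 8b 47 b4.
K' ⊕ ipad = 43 1a b6 cb bd 71 82.  K' ⊕ opad = 29 70 dc a1 d7 1b e8.
Inner input = (K'⊕ipad) ∥ m = 43 1a b6 cb bd 71 82 ∥ 68 31 38.
Inner hash: sum = 67+26+182+203+189+113+130+104+49+56 = 1119 → 04 5f.
Outer input = (K'⊕opad) ∥ inner = 29 70 dc a1 d7 1b e8 ∥ 04 5f.
Outer hash (tag): sum = 41+112+220+161+215+27+232+4+95 = 1107 → 04 53.

0453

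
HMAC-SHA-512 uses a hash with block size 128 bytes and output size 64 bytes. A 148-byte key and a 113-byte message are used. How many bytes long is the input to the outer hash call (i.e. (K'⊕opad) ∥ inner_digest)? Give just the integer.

192

Key is 148 > 128 bytes, so it is hashed to 64 bytes then zero-padded to 128: |K'| = 128.
Outer input = (K'⊕opad) ∥ H(inner) → 128 + 64 = 192 bytes.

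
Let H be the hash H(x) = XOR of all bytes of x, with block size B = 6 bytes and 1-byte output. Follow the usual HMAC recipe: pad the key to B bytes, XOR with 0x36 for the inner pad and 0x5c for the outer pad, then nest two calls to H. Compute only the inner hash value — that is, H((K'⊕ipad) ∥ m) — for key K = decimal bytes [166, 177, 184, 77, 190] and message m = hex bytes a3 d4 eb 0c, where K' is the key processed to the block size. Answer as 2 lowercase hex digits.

Key decimal bytes [166, 177, 184, 77, 190] = a6 b1 b8 4d be is 5 bytes ≤ B = 6; zero-pad to 6 bytes: K' = a6 b1 b8 4d be 00.
K' ⊕ ipad = 90 87 8e 7b 88 36.
Inner input = 90 87 8e 7b 88 36 ∥ a3 d4 eb 0c.
Inner hash: XOR 90⊕87⊕8e⊕7b⊕88⊕36⊕a3⊕d4⊕eb⊕0c = cc.

cc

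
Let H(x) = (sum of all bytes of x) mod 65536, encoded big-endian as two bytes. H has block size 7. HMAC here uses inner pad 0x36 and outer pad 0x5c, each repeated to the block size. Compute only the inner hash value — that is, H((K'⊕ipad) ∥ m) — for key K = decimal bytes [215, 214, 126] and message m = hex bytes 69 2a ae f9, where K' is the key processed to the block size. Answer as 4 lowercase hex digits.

051b

Key decimal bytes [215, 214, 126] = d7 d6 7e is 3 bytes ≤ B = 7; zero-pad to 7 bytes: K' = d7 d6 7e 00 00 00 00.
K' ⊕ ipad = e1 e0 48 36 36 36 36.
Inner input = e1 e0 48 36 36 36 36 ∥ 69 2a ae f9.
Inner hash: sum = 225+224+72+54+54+54+54+105+42+174+249 = 1307 → 05 1b.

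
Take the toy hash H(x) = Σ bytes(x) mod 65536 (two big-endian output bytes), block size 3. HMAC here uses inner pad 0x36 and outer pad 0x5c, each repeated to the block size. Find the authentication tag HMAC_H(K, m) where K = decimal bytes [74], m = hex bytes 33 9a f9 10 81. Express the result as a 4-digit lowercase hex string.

0110

Key decimal bytes [74] = 4a is 1 byte ≤ B = 3; zero-pad to 3 bytes: K' = 4a 00 00.
K' ⊕ ipad = 7c 36 36.  K' ⊕ opad = 16 5c 5c.
Inner input = (K'⊕ipad) ∥ m = 7c 36 36 ∥ 33 9a f9 10 81.
Inner hash: sum = 124+54+54+51+154+249+16+129 = 831 → 03 3f.
Outer input = (K'⊕opad) ∥ inner = 16 5c 5c ∥ 03 3f.
Outer hash (tag): sum = 22+92+92+3+63 = 272 → 01 10.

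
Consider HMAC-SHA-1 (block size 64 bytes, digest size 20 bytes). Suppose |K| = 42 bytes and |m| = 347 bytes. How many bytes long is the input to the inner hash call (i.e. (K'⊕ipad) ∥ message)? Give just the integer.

Key is 42 ≤ 64 bytes, zero-padded: |K'| = 64.
Inner input = (K'⊕ipad) ∥ m → 64 + 347 = 411 bytes.

411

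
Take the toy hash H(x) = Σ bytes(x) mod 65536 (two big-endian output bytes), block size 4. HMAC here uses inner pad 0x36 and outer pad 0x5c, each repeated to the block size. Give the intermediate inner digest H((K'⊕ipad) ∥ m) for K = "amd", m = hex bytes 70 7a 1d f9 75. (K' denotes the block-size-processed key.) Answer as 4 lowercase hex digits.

Key "amd" = 61 6d 64 is 3 bytes ≤ B = 4; zero-pad to 4 bytes: K' = 61 6d 64 00.
K' ⊕ ipad = 57 5b 52 36.
Inner input = 57 5b 52 36 ∥ 70 7a 1d f9 75.
Inner hash: sum = 87+91+82+54+112+122+29+249+117 = 943 → 03 af.

03af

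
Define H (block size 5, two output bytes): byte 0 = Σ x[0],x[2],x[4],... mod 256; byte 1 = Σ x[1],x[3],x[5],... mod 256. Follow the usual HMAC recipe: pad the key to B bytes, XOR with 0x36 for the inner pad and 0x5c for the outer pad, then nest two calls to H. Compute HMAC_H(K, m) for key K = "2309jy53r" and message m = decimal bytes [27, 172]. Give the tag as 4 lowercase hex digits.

66fd

Key "2309jy53r" = 32 33 30 39 6a 79 35 33 72 is 9 bytes > B = 5, so hash it first: H(key) = 73 18, then zero-pad to 5 bytes: K' = 73 18 00 00 00.
K' ⊕ ipad = 45 2e 36 36 36.  K' ⊕ opad = 2f 44 5c 5c 5c.
Inner input = (K'⊕ipad) ∥ m = 45 2e 36 36 36 ∥ 1b ac.
Inner hash: even-index sum = 349 mod 256 = 93; odd-index sum = 127 mod 256 = 127 → 5d 7f.
Outer input = (K'⊕opad) ∥ inner = 2f 44 5c 5c 5c ∥ 5d 7f.
Outer hash (tag): even-index sum = 358 mod 256 = 102; odd-index sum = 253 mod 256 = 253 → 66 fd.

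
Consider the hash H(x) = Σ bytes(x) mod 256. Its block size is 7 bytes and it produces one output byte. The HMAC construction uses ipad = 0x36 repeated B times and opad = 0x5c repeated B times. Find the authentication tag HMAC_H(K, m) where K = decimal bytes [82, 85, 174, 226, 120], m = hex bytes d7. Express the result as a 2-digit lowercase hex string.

67

Key decimal bytes [82, 85, 174, 226, 120] = 52 55 ae e2 78 is 5 bytes ≤ B = 7; zero-pad to 7 bytes: K' = 52 55 ae e2 78 00 00.
K' ⊕ ipad = 64 63 98 d4 4e 36 36.  K' ⊕ opad = 0e 09 f2 be 24 5c 5c.
Inner input = (K'⊕ipad) ∥ m = 64 63 98 d4 4e 36 36 ∥ d7.
Inner hash: sum = 100+99+152+212+78+54+54+215 = 964; mod 256 = 196 → c4.
Outer input = (K'⊕opad) ∥ inner = 0e 09 f2 be 24 5c 5c ∥ c4.
Outer hash (tag): sum = 14+9+242+190+36+92+92+196 = 871; mod 256 = 103 → 67.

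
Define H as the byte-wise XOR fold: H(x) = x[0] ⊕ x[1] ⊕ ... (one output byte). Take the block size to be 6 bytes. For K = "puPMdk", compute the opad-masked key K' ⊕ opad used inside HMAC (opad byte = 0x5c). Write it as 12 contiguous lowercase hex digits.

2c290c113837

Key "puPMdk" = 70 75 50 4d 64 6b is exactly B = 6 bytes: K' = 70 75 50 4d 64 6b.
XOR each byte with 0x5c: 70⊕5c=2c, 75⊕5c=29, 50⊕5c=0c, 4d⊕5c=11, 64⊕5c=38, 6b⊕5c=37.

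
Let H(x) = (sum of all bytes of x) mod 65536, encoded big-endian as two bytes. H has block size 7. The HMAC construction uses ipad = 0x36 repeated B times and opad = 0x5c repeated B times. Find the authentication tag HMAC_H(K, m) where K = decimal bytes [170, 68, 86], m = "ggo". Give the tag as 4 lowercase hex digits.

Key decimal bytes [170, 68, 86] = aa 44 56 is 3 bytes ≤ B = 7; zero-pad to 7 bytes: K' = aa 44 56 00 00 00 00.
K' ⊕ ipad = 9c 72 60 36 36 36 36.  K' ⊕ opad = f6 18 0a 5c 5c 5c 5c.
Inner input = (K'⊕ipad) ∥ m = 9c 72 60 36 36 36 36 ∥ 67 67 6f.
Inner hash: sum = 156+114+96+54+54+54+54+103+103+111 = 899 → 03 83.
Outer input = (K'⊕opad) ∥ inner = f6 18 0a 5c 5c 5c 5c ∥ 03 83.
Outer hash (tag): sum = 246+24+10+92+92+92+92+3+131 = 782 → 03 0e.

030e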